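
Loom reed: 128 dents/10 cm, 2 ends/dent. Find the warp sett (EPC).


Formula: EPC = (dents per 10 cm * ends per dent) / 10
Step 1: Total ends per 10 cm = 128 * 2 = 256
Step 2: EPC = 256 / 10 = 25.6 ends/cm

25.6 ends/cm


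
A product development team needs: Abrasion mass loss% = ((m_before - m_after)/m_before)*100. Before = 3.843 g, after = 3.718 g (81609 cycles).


Formula: Mass loss% = ((m_before - m_after) / m_before) * 100
Step 1: Mass loss = 3.843 - 3.718 = 0.125 g
Step 2: Ratio = 0.125 / 3.843 = 0.0325267
Step 3: Mass loss% = 0.0325267 * 100 = 3.25267% ≈ 3.25%

3.25%


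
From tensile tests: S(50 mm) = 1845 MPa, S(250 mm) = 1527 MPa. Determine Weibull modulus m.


Formula: m = ln(L1/L2) / ln(S2/S1)
Step 1: ln(L1/L2) = ln(50/250) = -1.60944
Step 2: S2/S1 = 1527/1845 = 0.82764
Step 3: ln(S2/S1) = ln(0.82764) = -0.18918
Step 4: m = -1.60944 / -0.18918 = 8.51

8.51 (Weibull m)


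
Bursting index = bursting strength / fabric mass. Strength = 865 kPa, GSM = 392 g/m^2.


Formula: Bursting Index = Bursting Strength / Fabric GSM
BI = 865 kPa / 392 g/m^2
BI = 2.207 kPa/(g/m^2)

2.207 kPa/(g/m^2)


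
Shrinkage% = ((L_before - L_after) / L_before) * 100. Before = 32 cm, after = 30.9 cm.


Formula: Shrinkage% = ((L_before - L_after) / L_before) * 100
Step 1: Shrinkage = 32 - 30.9 = 1.1 cm
Step 2: Shrinkage% = (1.1 / 32) * 100
Step 3: Shrinkage% = 0.034375 * 100 = 3.4375% ≈ 3.4%

3.4%


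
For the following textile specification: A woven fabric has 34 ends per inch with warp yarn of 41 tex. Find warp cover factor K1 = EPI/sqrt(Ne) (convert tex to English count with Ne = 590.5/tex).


Formula: K1 = EPI / sqrt(Ne), with Ne = 590.5 / tex_warp
Step 1: Ne = 590.5 / 41 = 14.402
Step 2: sqrt(Ne) = sqrt(14.402) = 3.795
Step 3: K1 = 34 / 3.795 = 9.0

9.0


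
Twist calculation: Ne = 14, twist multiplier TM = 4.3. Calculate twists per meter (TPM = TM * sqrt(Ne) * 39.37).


Formula: TPM = TM * sqrt(Ne) * 39.37
Step 1: sqrt(Ne) = sqrt(14) = 3.7417
Step 2: TM * sqrt(Ne) = 4.3 * 3.7417 = 16.0893
Step 3: TPM = 16.0893 * 39.37 = 633 twists/m

633 twists/m


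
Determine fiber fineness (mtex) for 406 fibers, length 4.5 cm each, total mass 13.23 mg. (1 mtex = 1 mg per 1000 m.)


Formula: fineness (mtex) = mass (mg) / total length (km) = (mass_mg / total_length_m) * 1000
Step 1: Convert fiber length: 4.5 cm = 0.045 m
Step 2: Total fiber length = 406 * 0.045 = 18.27 m
Step 3: Linear density = 13.23 mg / 18.27 m = 0.7241 mg/m
Step 4: fineness = 0.7241 * 1000 = 724.1 mtex

724.1 mtex


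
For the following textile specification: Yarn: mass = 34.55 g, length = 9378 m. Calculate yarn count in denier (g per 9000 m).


Formula: den = (mass_g / length_m) * 9000
Substituting: den = (34.55 / 9378) * 9000
Intermediate: 34.55 / 9378 = 0.00368415 g/m
den = 0.00368415 * 9000 = 33.2 denier

33.2 denier


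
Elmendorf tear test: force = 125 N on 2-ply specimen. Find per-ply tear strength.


Formula: Per-ply strength = Total force / Number of plies
Per-ply = 125 N / 2
Per-ply = 62.5 N

62.5 N


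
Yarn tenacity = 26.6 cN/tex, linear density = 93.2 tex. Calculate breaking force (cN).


Formula: Breaking force = Tenacity * Linear density
F = 26.6 cN/tex * 93.2 tex
F = 2479.12 cN

2479.12 cN


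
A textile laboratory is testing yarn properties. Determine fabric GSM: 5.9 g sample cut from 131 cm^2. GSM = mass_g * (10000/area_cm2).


Formula: GSM = mass_g / area_m2
Step 1: Convert area: 131 cm^2 = 131 / 10000 = 0.0131 m^2
Step 2: GSM = 5.9 g / 0.0131 m^2 = 450.4 g/m^2

450.4 g/m^2


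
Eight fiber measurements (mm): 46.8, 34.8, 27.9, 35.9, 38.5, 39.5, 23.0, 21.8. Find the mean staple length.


Formula: Mean = sum of lengths / count
Sum = 46.8 + 34.8 + 27.9 + 35.9 + 38.5 + 39.5 + 23.0 + 21.8
Sum = 268.2 mm
Mean = 268.2 / 8 = 33.53 mm

33.53 mm


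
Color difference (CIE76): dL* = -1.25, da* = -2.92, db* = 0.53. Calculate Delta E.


Formula: Delta E = sqrt(dL*^2 + da*^2 + db*^2)
Step 1: dL*^2 = (-1.25)^2 = 1.5625
Step 2: da*^2 = (-2.92)^2 = 8.5264
Step 3: db*^2 = 0.53^2 = 0.2809
Step 4: Sum = 1.5625 + 8.5264 + 0.2809 = 10.3698
Step 5: Delta E = sqrt(10.3698) = 3.22

3.22 Delta E


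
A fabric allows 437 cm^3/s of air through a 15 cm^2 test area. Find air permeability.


Formula: Air Permeability = Airflow / Test Area
AP = 437 cm^3/s / 15 cm^2
AP = 29.1 cm^3/s/cm^2

29.1 cm^3/s/cm^2


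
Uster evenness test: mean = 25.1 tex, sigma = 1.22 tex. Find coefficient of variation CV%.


Formula: CV% = (standard deviation / mean) * 100
Step 1: Ratio = 1.22 / 25.1 = 0.048606
Step 2: CV% = 0.048606 * 100 = 4.8606% ≈ 4.9%

4.9%


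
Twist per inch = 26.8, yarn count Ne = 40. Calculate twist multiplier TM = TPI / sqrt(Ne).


Formula: TM = TPI / sqrt(Ne)
Step 1: sqrt(Ne) = sqrt(40) = 6.3246
Step 2: TM = 26.8 / 6.3246 = 4.24

4.24 TM


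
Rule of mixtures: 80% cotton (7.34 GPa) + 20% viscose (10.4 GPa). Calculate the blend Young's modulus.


Formula: Blend property = (fraction_A * property_A) + (fraction_B * property_B)
Step 1: Contribution A = 80/100 * 7.34 GPa = 5.872 GPa
Step 2: Contribution B = 20/100 * 10.4 GPa = 2.08 GPa
Step 3: Blend Young's modulus = 5.872 + 2.08 = 7.952 GPa

7.952 GPa


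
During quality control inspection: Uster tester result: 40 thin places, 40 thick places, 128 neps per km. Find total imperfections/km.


Formula: Total = thin places + thick places + neps
Total = 40 + 40 + 128
Total = 208 imperfections/km

208 imperfections/km


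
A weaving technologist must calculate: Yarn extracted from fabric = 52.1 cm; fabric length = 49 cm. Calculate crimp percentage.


Formula: Crimp% = ((L_yarn - L_fabric) / L_fabric) * 100
Step 1: Extension = 52.1 - 49 = 3.1 cm
Step 2: Crimp% = (3.1 / 49) * 100
Step 3: Crimp% = 0.063265 * 100 = 6.3265% ≈ 6.3%

6.3%


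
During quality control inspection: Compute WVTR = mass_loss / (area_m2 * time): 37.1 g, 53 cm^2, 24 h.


Formula: WVTR = mass_loss / (area * time)
Step 1: Convert area: 53 cm^2 = 0.0053 m^2
Step 2: WVTR = 37.1 g / (0.0053 m^2 * 24 h)
Step 3: WVTR = 37.1 / 0.1272 = 291.7 g/m^2/h

291.7 g/m^2/h


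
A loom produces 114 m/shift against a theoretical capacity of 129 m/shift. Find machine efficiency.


Formula: Efficiency% = (Actual output / Theoretical output) * 100
Efficiency% = (114 / 129) * 100
Efficiency% = 0.883721 * 100 = 88.3721% ≈ 88.4%

88.4%


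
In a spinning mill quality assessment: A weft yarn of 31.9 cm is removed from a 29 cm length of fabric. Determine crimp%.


Formula: Crimp% = ((L_yarn - L_fabric) / L_fabric) * 100
Step 1: Extension = 31.9 - 29 = 2.9 cm
Step 2: Crimp% = (2.9 / 29) * 100
Step 3: Crimp% = 0.1 * 100 = 10.0%

10.0%


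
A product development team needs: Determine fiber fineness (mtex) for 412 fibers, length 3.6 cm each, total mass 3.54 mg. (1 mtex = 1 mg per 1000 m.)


Formula: fineness (mtex) = mass (mg) / total length (km) = (mass_mg / total_length_m) * 1000
Step 1: Convert fiber length: 3.6 cm = 0.036 m
Step 2: Total fiber length = 412 * 0.036 = 14.832 m
Step 3: Linear density = 3.54 mg / 14.832 m = 0.2387 mg/m
Step 4: fineness = 0.2387 * 1000 = 238.7 mtex

238.7 mtex


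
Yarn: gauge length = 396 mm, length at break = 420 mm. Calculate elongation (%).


Formula: Elongation (%) = ((L_break - L0) / L0) * 100
Step 1: Extension = 420 - 396 = 24 mm
Step 2: Elongation = (24 / 396) * 100
Step 3: Elongation = 0.060606 * 100 = 6.0606% ≈ 6.1%

6.1%


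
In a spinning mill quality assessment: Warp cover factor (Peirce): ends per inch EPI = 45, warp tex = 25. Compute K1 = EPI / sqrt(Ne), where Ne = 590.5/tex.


Formula: K1 = EPI / sqrt(Ne), with Ne = 590.5 / tex_warp
Step 1: Ne = 590.5 / 25 = 23.62
Step 2: sqrt(Ne) = sqrt(23.62) = 4.86
Step 3: K1 = 45 / 4.86 = 9.3

9.3


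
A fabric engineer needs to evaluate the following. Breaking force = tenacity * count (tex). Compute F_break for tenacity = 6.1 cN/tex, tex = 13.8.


Formula: Breaking force = Tenacity * Linear density
F = 6.1 cN/tex * 13.8 tex
F = 84.18 cN

84.18 cN


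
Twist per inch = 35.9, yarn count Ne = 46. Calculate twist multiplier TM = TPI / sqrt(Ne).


Formula: TM = TPI / sqrt(Ne)
Step 1: sqrt(Ne) = sqrt(46) = 6.7823
Step 2: TM = 35.9 / 6.7823 = 5.29

5.29 TM


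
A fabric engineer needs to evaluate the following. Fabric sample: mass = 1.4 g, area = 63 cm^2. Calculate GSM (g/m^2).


Formula: GSM = mass_g / area_m2
Step 1: Convert area: 63 cm^2 = 63 / 10000 = 0.0063 m^2
Step 2: GSM = 1.4 g / 0.0063 m^2 = 222.2 g/m^2

222.2 g/m^2


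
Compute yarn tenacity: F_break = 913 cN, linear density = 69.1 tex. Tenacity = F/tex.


Formula: Tenacity = Breaking force / Linear density
Tenacity = 913 cN / 69.1 tex
Tenacity = 13.21 cN/tex

13.21 cN/tex


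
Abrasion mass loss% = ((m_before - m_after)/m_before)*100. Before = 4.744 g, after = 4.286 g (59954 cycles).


Formula: Mass loss% = ((m_before - m_after) / m_before) * 100
Step 1: Mass loss = 4.744 - 4.286 = 0.458 g
Step 2: Ratio = 0.458 / 4.744 = 0.096543
Step 3: Mass loss% = 0.096543 * 100 = 9.6543% ≈ 9.65%

9.65%


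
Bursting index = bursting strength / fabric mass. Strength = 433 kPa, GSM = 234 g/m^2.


Formula: Bursting Index = Bursting Strength / Fabric GSM
BI = 433 kPa / 234 g/m^2
BI = 1.850 kPa/(g/m^2)

1.850 kPa/(g/m^2)


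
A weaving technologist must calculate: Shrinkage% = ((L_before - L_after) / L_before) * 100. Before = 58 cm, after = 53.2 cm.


Formula: Shrinkage% = ((L_before - L_after) / L_before) * 100
Step 1: Shrinkage = 58 - 53.2 = 4.8 cm
Step 2: Shrinkage% = (4.8 / 58) * 100
Step 3: Shrinkage% = 0.082759 * 100 = 8.2759% ≈ 8.3%

8.3%


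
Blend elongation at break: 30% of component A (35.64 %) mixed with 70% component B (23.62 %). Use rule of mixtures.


Formula: Blend property = (fraction_A * property_A) + (fraction_B * property_B)
Step 1: Contribution A = 30/100 * 35.64 % = 10.692 %
Step 2: Contribution B = 70/100 * 23.62 % = 16.534 %
Step 3: Blend elongation at break = 10.692 + 16.534 = 27.226 %

27.226 %


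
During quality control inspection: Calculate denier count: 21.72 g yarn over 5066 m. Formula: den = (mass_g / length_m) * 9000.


Formula: den = (mass_g / length_m) * 9000
Substituting: den = (21.72 / 5066) * 9000
Intermediate: 21.72 / 5066 = 0.00428741 g/m
den = 0.00428741 * 9000 = 38.6 denier

38.6 denier


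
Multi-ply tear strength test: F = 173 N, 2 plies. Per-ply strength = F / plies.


Formula: Per-ply strength = Total force / Number of plies
Per-ply = 173 N / 2
Per-ply = 86.5 N

86.5 N


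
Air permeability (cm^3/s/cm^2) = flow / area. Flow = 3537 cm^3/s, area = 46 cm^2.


Formula: Air Permeability = Airflow / Test Area
AP = 3537 cm^3/s / 46 cm^2
AP = 76.9 cm^3/s/cm^2

76.9 cm^3/s/cm^2


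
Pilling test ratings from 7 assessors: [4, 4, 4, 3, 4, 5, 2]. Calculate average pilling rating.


Formula: Mean = sum / count
Sum = 4 + 4 + 4 + 3 + 4 + 5 + 2 = 26
Mean = 26 / 7 = 3.7

3.7


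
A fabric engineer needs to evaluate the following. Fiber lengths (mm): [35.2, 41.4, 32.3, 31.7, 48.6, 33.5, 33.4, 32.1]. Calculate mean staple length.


Formula: Mean = sum of lengths / count
Sum = 35.2 + 41.4 + 32.3 + 31.7 + 48.6 + 33.5 + 33.4 + 32.1
Sum = 288.2 mm
Mean = 288.2 / 8 = 36.03 mm

36.03 mm


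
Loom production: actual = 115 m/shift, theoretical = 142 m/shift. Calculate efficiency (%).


Formula: Efficiency% = (Actual output / Theoretical output) * 100
Efficiency% = (115 / 142) * 100
Efficiency% = 0.809859 * 100 = 80.9859% ≈ 81.0%

81.0%


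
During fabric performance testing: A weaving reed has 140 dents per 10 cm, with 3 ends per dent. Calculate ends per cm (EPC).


Formula: EPC = (dents per 10 cm * ends per dent) / 10
Step 1: Total ends per 10 cm = 140 * 3 = 420
Step 2: EPC = 420 / 10 = 42.0 ends/cm

42.0 ends/cm


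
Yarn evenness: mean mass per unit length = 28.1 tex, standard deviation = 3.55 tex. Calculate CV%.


Formula: CV% = (standard deviation / mean) * 100
Step 1: Ratio = 3.55 / 28.1 = 0.126335
Step 2: CV% = 0.126335 * 100 = 12.6335% ≈ 12.6%

12.6%


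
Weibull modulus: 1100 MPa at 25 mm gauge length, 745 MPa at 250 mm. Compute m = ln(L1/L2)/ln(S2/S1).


Formula: m = ln(L1/L2) / ln(S2/S1)
Step 1: ln(L1/L2) = ln(25/250) = -2.30259
Step 2: S2/S1 = 745/1100 = 0.67727
Step 3: ln(S2/S1) = ln(0.67727) = -0.38969
Step 4: m = -2.30259 / -0.38969 = 5.91

5.91 (Weibull m)


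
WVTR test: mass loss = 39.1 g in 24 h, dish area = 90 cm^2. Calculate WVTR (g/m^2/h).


Formula: WVTR = mass_loss / (area * time)
Step 1: Convert area: 90 cm^2 = 0.009 m^2
Step 2: WVTR = 39.1 g / (0.009 m^2 * 24 h)
Step 3: WVTR = 39.1 / 0.216 = 181.0 g/m^2/h

181.0 g/m^2/h


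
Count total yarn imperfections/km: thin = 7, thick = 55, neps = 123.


Formula: Total = thin places + thick places + neps
Total = 7 + 55 + 123
Total = 185 imperfections/km

185 imperfections/km


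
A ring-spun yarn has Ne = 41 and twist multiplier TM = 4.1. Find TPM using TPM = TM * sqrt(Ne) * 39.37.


Formula: TPM = TM * sqrt(Ne) * 39.37
Step 1: sqrt(Ne) = sqrt(41) = 6.4031
Step 2: TM * sqrt(Ne) = 4.1 * 6.4031 = 26.2527
Step 3: TPM = 26.2527 * 39.37 = 1034 twists/m

1034 twists/m


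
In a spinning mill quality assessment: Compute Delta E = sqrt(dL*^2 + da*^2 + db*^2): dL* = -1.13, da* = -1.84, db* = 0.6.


Formula: Delta E = sqrt(dL*^2 + da*^2 + db*^2)
Step 1: dL*^2 = (-1.13)^2 = 1.2769
Step 2: da*^2 = (-1.84)^2 = 3.3856
Step 3: db*^2 = 0.6^2 = 0.36
Step 4: Sum = 1.2769 + 3.3856 + 0.36 = 5.0225
Step 5: Delta E = sqrt(5.0225) = 2.24

2.24 Delta E


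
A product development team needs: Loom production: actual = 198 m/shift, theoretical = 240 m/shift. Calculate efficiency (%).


Formula: Efficiency% = (Actual output / Theoretical output) * 100
Efficiency% = (198 / 240) * 100
Efficiency% = 0.825 * 100 = 82.5%

82.5%


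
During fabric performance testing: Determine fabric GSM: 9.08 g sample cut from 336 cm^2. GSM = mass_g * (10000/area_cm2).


Formula: GSM = mass_g / area_m2
Step 1: Convert area: 336 cm^2 = 336 / 10000 = 0.0336 m^2
Step 2: GSM = 9.08 g / 0.0336 m^2 = 270.2 g/m^2

270.2 g/m^2


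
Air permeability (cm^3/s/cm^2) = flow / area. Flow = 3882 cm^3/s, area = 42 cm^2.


Formula: Air Permeability = Airflow / Test Area
AP = 3882 cm^3/s / 42 cm^2
AP = 92.4 cm^3/s/cm^2

92.4 cm^3/s/cm^2


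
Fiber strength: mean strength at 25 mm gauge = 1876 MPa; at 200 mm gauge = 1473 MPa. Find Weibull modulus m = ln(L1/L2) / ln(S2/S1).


Formula: m = ln(L1/L2) / ln(S2/S1)
Step 1: ln(L1/L2) = ln(25/200) = -2.07944
Step 2: S2/S1 = 1473/1876 = 0.78518
Step 3: ln(S2/S1) = ln(0.78518) = -0.24184
Step 4: m = -2.07944 / -0.24184 = 8.60

8.60 (Weibull m)


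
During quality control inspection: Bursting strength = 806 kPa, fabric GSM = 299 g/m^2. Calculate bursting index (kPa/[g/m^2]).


Formula: Bursting Index = Bursting Strength / Fabric GSM
BI = 806 kPa / 299 g/m^2
BI = 2.696 kPa/(g/m^2)

2.696 kPa/(g/m^2)


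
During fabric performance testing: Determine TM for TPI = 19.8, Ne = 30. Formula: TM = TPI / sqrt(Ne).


Formula: TM = TPI / sqrt(Ne)
Step 1: sqrt(Ne) = sqrt(30) = 5.4772
Step 2: TM = 19.8 / 5.4772 = 3.61

3.61 TM


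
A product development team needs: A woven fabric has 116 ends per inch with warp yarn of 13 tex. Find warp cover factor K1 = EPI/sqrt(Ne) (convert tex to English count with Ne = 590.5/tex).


Formula: K1 = EPI / sqrt(Ne), with Ne = 590.5 / tex_warp
Step 1: Ne = 590.5 / 13 = 45.423
Step 2: sqrt(Ne) = sqrt(45.423) = 6.7397
Step 3: K1 = 116 / 6.7397 = 17.2

17.2


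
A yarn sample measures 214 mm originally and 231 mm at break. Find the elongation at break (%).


Formula: Elongation (%) = ((L_break - L0) / L0) * 100
Step 1: Extension = 231 - 214 = 17 mm
Step 2: Elongation = (17 / 214) * 100
Step 3: Elongation = 0.079439 * 100 = 7.9439% ≈ 7.9%

7.9%


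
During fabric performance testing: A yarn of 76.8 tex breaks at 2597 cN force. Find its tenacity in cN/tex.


Formula: Tenacity = Breaking force / Linear density
Tenacity = 2597 cN / 76.8 tex
Tenacity = 33.82 cN/tex

33.82 cN/tex


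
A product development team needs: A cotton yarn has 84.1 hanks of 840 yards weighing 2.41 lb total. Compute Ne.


Formula: Ne = hanks / mass_lb
Substituting: Ne = 84.1 / 2.41
Ne = 34.9

34.9 Ne


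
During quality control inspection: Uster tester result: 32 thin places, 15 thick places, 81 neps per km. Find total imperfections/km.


Formula: Total = thin places + thick places + neps
Total = 32 + 15 + 81
Total = 128 imperfections/km

128 imperfections/km


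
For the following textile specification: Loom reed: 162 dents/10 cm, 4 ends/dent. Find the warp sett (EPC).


Formula: EPC = (dents per 10 cm * ends per dent) / 10
Step 1: Total ends per 10 cm = 162 * 4 = 648
Step 2: EPC = 648 / 10 = 64.8 ends/cm

64.8 ends/cm


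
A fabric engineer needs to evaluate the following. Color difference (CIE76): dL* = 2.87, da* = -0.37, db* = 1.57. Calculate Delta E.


Formula: Delta E = sqrt(dL*^2 + da*^2 + db*^2)
Step 1: dL*^2 = 2.87^2 = 8.2369
Step 2: da*^2 = (-0.37)^2 = 0.1369
Step 3: db*^2 = 1.57^2 = 2.4649
Step 4: Sum = 8.2369 + 0.1369 + 2.4649 = 10.8387
Step 5: Delta E = sqrt(10.8387) = 3.29

3.29 Delta E


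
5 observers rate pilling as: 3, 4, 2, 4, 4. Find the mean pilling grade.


Formula: Mean = sum / count
Sum = 3 + 4 + 2 + 4 + 4 = 17
Mean = 17 / 5 = 3.4

3.4


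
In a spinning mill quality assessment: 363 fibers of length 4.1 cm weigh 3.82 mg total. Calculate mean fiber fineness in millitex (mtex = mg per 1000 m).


Formula: fineness (mtex) = mass (mg) / total length (km) = (mass_mg / total_length_m) * 1000
Step 1: Convert fiber length: 4.1 cm = 0.041 m
Step 2: Total fiber length = 363 * 0.041 = 14.883 m
Step 3: Linear density = 3.82 mg / 14.883 m = 0.2567 mg/m
Step 4: fineness = 0.2567 * 1000 = 256.7 mtex

256.7 mtex


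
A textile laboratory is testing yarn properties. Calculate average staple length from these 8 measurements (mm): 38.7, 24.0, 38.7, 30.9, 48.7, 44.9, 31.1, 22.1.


Formula: Mean = sum of lengths / count
Sum = 38.7 + 24.0 + 38.7 + 30.9 + 48.7 + 44.9 + 31.1 + 22.1
Sum = 279.1 mm
Mean = 279.1 / 8 = 34.89 mm

34.89 mm


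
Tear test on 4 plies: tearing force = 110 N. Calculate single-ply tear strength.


Formula: Per-ply strength = Total force / Number of plies
Per-ply = 110 N / 4
Per-ply = 27.5 N

27.5 N


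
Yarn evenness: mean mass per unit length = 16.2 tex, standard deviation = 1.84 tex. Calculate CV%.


Formula: CV% = (standard deviation / mean) * 100
Step 1: Ratio = 1.84 / 16.2 = 0.11358
Step 2: CV% = 0.11358 * 100 = 11.358% ≈ 11.4%

11.4%


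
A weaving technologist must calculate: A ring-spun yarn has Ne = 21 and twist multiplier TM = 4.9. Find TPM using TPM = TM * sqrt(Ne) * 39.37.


Formula: TPM = TM * sqrt(Ne) * 39.37
Step 1: sqrt(Ne) = sqrt(21) = 4.5826
Step 2: TM * sqrt(Ne) = 4.9 * 4.5826 = 22.4547
Step 3: TPM = 22.4547 * 39.37 = 884 twists/m

884 twists/m


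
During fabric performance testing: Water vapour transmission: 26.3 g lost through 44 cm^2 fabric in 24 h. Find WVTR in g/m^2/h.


Formula: WVTR = mass_loss / (area * time)
Step 1: Convert area: 44 cm^2 = 0.0044 m^2
Step 2: WVTR = 26.3 g / (0.0044 m^2 * 24 h)
Step 3: WVTR = 26.3 / 0.1056 = 249.1 g/m^2/h

249.1 g/m^2/h


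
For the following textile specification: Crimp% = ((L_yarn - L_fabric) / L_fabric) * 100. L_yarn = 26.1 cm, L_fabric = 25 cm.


Formula: Crimp% = ((L_yarn - L_fabric) / L_fabric) * 100
Step 1: Extension = 26.1 - 25 = 1.1 cm
Step 2: Crimp% = (1.1 / 25) * 100
Step 3: Crimp% = 0.044 * 100 = 4.4%

4.4%


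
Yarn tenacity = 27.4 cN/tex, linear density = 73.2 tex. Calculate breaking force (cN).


Formula: Breaking force = Tenacity * Linear density
F = 27.4 cN/tex * 73.2 tex
F = 2005.68 cN

2005.68 cN


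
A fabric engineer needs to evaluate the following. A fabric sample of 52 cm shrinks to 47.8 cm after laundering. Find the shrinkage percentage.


Formula: Shrinkage% = ((L_before - L_after) / L_before) * 100
Step 1: Shrinkage = 52 - 47.8 = 4.2 cm
Step 2: Shrinkage% = (4.2 / 52) * 100
Step 3: Shrinkage% = 0.080769 * 100 = 8.0769% ≈ 8.1%

8.1%


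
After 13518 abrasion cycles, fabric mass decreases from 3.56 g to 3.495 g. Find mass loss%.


Formula: Mass loss% = ((m_before - m_after) / m_before) * 100
Step 1: Mass loss = 3.56 - 3.495 = 0.065 g
Step 2: Ratio = 0.065 / 3.56 = 0.0182584
Step 3: Mass loss% = 0.0182584 * 100 = 1.82584% ≈ 1.83%

1.83%


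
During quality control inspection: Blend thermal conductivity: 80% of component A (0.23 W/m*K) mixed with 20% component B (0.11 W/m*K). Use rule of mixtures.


Formula: Blend property = (fraction_A * property_A) + (fraction_B * property_B)
Step 1: Contribution A = 80/100 * 0.23 W/m*K = 0.184 W/m*K
Step 2: Contribution B = 20/100 * 0.11 W/m*K = 0.022 W/m*K
Step 3: Blend thermal conductivity = 0.184 + 0.022 = 0.206 W/m*K

0.206 W/m*K


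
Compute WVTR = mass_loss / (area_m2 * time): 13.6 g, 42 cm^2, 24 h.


Formula: WVTR = mass_loss / (area * time)
Step 1: Convert area: 42 cm^2 = 0.0042 m^2
Step 2: WVTR = 13.6 g / (0.0042 m^2 * 24 h)
Step 3: WVTR = 13.6 / 0.1008 = 134.9 g/m^2/h

134.9 g/m^2/h


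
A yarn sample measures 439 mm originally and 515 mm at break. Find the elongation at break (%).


Formula: Elongation (%) = ((L_break - L0) / L0) * 100
Step 1: Extension = 515 - 439 = 76 mm
Step 2: Elongation = (76 / 439) * 100
Step 3: Elongation = 0.173121 * 100 = 17.3121% ≈ 17.3%

17.3%


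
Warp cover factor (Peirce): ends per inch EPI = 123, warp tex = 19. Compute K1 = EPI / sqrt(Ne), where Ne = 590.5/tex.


Formula: K1 = EPI / sqrt(Ne), with Ne = 590.5 / tex_warp
Step 1: Ne = 590.5 / 19 = 31.079
Step 2: sqrt(Ne) = sqrt(31.079) = 5.5749
Step 3: K1 = 123 / 5.5749 = 22.1

22.1


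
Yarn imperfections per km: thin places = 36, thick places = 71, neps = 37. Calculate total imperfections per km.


Formula: Total = thin places + thick places + neps
Total = 36 + 71 + 37
Total = 144 imperfections/km

144 imperfections/km


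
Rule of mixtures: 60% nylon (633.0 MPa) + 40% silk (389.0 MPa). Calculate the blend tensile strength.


Formula: Blend property = (fraction_A * property_A) + (fraction_B * property_B)
Step 1: Contribution A = 60/100 * 633.0 MPa = 379.8 MPa
Step 2: Contribution B = 40/100 * 389.0 MPa = 155.6 MPa
Step 3: Blend tensile strength = 379.8 + 155.6 = 535.4 MPa

535.4 MPa


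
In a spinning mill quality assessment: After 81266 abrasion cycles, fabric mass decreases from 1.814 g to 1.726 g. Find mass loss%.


Formula: Mass loss% = ((m_before - m_after) / m_before) * 100
Step 1: Mass loss = 1.814 - 1.726 = 0.088 g
Step 2: Ratio = 0.088 / 1.814 = 0.0485116
Step 3: Mass loss% = 0.0485116 * 100 = 4.85116% ≈ 4.85%

4.85%


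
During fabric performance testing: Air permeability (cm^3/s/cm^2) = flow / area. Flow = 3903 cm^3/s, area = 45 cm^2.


Formula: Air Permeability = Airflow / Test Area
AP = 3903 cm^3/s / 45 cm^2
AP = 86.7 cm^3/s/cm^2

86.7 cm^3/s/cm^2


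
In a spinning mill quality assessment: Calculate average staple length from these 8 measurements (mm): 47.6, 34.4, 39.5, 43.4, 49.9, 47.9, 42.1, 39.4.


Formula: Mean = sum of lengths / count
Sum = 47.6 + 34.4 + 39.5 + 43.4 + 49.9 + 47.9 + 42.1 + 39.4
Sum = 344.2 mm
Mean = 344.2 / 8 = 43.03 mm

43.03 mm


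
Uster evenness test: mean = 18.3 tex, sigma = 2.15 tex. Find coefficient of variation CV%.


Formula: CV% = (standard deviation / mean) * 100
Step 1: Ratio = 2.15 / 18.3 = 0.117486
Step 2: CV% = 0.117486 * 100 = 11.7486% ≈ 11.7%

11.7%


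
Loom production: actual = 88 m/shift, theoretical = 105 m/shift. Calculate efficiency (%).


Formula: Efficiency% = (Actual output / Theoretical output) * 100
Efficiency% = (88 / 105) * 100
Efficiency% = 0.838095 * 100 = 83.8095% ≈ 83.8%

83.8%


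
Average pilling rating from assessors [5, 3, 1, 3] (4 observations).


Formula: Mean = sum / count
Sum = 5 + 3 + 1 + 3 = 12
Mean = 12 / 4 = 3.0

3.0


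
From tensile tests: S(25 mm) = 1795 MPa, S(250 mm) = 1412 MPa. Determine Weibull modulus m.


Formula: m = ln(L1/L2) / ln(S2/S1)
Step 1: ln(L1/L2) = ln(25/250) = -2.30259
Step 2: S2/S1 = 1412/1795 = 0.78663
Step 3: ln(S2/S1) = ln(0.78663) = -0.24000
Step 4: m = -2.30259 / -0.24000 = 9.59

9.59 (Weibull m)


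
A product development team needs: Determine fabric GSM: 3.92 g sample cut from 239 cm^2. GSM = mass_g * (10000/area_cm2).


Formula: GSM = mass_g / area_m2
Step 1: Convert area: 239 cm^2 = 239 / 10000 = 0.0239 m^2
Step 2: GSM = 3.92 g / 0.0239 m^2 = 164.0 g/m^2

164.0 g/m^2


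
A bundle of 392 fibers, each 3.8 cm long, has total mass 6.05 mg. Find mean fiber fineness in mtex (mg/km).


Formula: fineness (mtex) = mass (mg) / total length (km) = (mass_mg / total_length_m) * 1000
Step 1: Convert fiber length: 3.8 cm = 0.038 m
Step 2: Total fiber length = 392 * 0.038 = 14.896 m
Step 3: Linear density = 6.05 mg / 14.896 m = 0.4061 mg/m
Step 4: fineness = 0.4061 * 1000 = 406.1 mtex

406.1 mtex


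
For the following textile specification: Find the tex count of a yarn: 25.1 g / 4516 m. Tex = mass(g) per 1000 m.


Formula: Tex = (mass_g / length_m) * 1000
Substituting: Tex = (25.1 / 4516) * 1000
Intermediate: 25.1 / 4516 = 0.00555802 g/m
Tex = 0.00555802 * 1000 = 5.56 tex

5.56 tex


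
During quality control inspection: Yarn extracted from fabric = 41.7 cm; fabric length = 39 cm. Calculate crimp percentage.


Formula: Crimp% = ((L_yarn - L_fabric) / L_fabric) * 100
Step 1: Extension = 41.7 - 39 = 2.7 cm
Step 2: Crimp% = (2.7 / 39) * 100
Step 3: Crimp% = 0.069231 * 100 = 6.9231% ≈ 6.9%

6.9%


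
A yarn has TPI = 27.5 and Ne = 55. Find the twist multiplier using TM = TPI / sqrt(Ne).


Formula: TM = TPI / sqrt(Ne)
Step 1: sqrt(Ne) = sqrt(55) = 7.4162
Step 2: TM = 27.5 / 7.4162 = 3.71

3.71 TM


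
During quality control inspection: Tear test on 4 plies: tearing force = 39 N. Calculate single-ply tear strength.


Formula: Per-ply strength = Total force / Number of plies
Per-ply = 39 N / 4
Per-ply = 9.75 N

9.75 N


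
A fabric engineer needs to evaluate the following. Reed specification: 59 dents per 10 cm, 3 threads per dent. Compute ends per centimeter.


Formula: EPC = (dents per 10 cm * ends per dent) / 10
Step 1: Total ends per 10 cm = 59 * 3 = 177
Step 2: EPC = 177 / 10 = 17.7 ends/cm

17.7 ends/cm


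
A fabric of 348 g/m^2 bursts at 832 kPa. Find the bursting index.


Formula: Bursting Index = Bursting Strength / Fabric GSM
BI = 832 kPa / 348 g/m^2
BI = 2.391 kPa/(g/m^2)

2.391 kPa/(g/m^2)


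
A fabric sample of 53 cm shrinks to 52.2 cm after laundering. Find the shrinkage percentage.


Formula: Shrinkage% = ((L_before - L_after) / L_before) * 100
Step 1: Shrinkage = 53 - 52.2 = 0.8 cm
Step 2: Shrinkage% = (0.8 / 53) * 100
Step 3: Shrinkage% = 0.015094 * 100 = 1.5094% ≈ 1.5%

1.5%


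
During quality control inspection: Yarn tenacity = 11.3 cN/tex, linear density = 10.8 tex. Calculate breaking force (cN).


Formula: Breaking force = Tenacity * Linear density
F = 11.3 cN/tex * 10.8 tex
F = 122.04 cN

122.04 cN


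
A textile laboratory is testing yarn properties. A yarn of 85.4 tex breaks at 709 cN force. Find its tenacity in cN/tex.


Formula: Tenacity = Breaking force / Linear density
Tenacity = 709 cN / 85.4 tex
Tenacity = 8.30 cN/tex

8.30 cN/tex


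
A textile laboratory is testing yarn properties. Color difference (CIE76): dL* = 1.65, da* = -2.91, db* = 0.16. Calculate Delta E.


Formula: Delta E = sqrt(dL*^2 + da*^2 + db*^2)
Step 1: dL*^2 = 1.65^2 = 2.7225
Step 2: da*^2 = (-2.91)^2 = 8.4681
Step 3: db*^2 = 0.16^2 = 0.0256
Step 4: Sum = 2.7225 + 8.4681 + 0.0256 = 11.2162
Step 5: Delta E = sqrt(11.2162) = 3.35

3.35 Delta E


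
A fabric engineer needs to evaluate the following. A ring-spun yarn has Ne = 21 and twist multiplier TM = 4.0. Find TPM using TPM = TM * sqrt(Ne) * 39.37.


Formula: TPM = TM * sqrt(Ne) * 39.37
Step 1: sqrt(Ne) = sqrt(21) = 4.5826
Step 2: TM * sqrt(Ne) = 4.0 * 4.5826 = 18.3304
Step 3: TPM = 18.3304 * 39.37 = 722 twists/m

722 twists/m


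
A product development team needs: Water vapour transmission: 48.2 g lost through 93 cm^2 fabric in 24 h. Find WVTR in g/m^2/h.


Formula: WVTR = mass_loss / (area * time)
Step 1: Convert area: 93 cm^2 = 0.0093 m^2
Step 2: WVTR = 48.2 g / (0.0093 m^2 * 24 h)
Step 3: WVTR = 48.2 / 0.2232 = 215.9 g/m^2/h

215.9 g/m^2/h


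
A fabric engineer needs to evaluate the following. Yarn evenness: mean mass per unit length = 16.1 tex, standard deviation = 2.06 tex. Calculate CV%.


Formula: CV% = (standard deviation / mean) * 100
Step 1: Ratio = 2.06 / 16.1 = 0.12795
Step 2: CV% = 0.12795 * 100 = 12.795% ≈ 12.8%

12.8%


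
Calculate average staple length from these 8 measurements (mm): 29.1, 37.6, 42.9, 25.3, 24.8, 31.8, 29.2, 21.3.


Formula: Mean = sum of lengths / count
Sum = 29.1 + 37.6 + 42.9 + 25.3 + 24.8 + 31.8 + 29.2 + 21.3
Sum = 242.0 mm
Mean = 242.0 / 8 = 30.25 mm

30.25 mm


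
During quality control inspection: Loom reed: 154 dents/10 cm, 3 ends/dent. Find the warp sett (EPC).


Formula: EPC = (dents per 10 cm * ends per dent) / 10
Step 1: Total ends per 10 cm = 154 * 3 = 462
Step 2: EPC = 462 / 10 = 46.2 ends/cm

46.2 ends/cm


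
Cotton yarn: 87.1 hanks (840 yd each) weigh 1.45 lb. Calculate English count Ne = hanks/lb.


Formula: Ne = hanks / mass_lb
Substituting: Ne = 87.1 / 1.45
Ne = 60.1

60.1 Ne


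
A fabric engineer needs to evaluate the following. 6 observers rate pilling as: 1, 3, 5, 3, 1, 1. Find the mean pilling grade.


Formula: Mean = sum / count
Sum = 1 + 3 + 5 + 3 + 1 + 1 = 14
Mean = 14 / 6 = 2.3

2.3


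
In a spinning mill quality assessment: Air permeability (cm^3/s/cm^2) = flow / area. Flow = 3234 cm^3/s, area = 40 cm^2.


Formula: Air Permeability = Airflow / Test Area
AP = 3234 cm^3/s / 40 cm^2
AP = 80.9 cm^3/s/cm^2

80.9 cm^3/s/cm^2


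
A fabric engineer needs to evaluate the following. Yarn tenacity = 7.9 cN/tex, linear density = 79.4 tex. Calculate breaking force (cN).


Formula: Breaking force = Tenacity * Linear density
F = 7.9 cN/tex * 79.4 tex
F = 627.26 cN

627.26 cN


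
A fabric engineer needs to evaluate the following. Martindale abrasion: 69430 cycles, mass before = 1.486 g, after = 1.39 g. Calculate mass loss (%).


Formula: Mass loss% = ((m_before - m_after) / m_before) * 100
Step 1: Mass loss = 1.486 - 1.39 = 0.096 g
Step 2: Ratio = 0.096 / 1.486 = 0.064603
Step 3: Mass loss% = 0.064603 * 100 = 6.4603% ≈ 6.46%

6.46%


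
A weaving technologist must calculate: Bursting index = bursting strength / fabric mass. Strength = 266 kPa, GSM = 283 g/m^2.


Formula: Bursting Index = Bursting Strength / Fabric GSM
BI = 266 kPa / 283 g/m^2
BI = 0.940 kPa/(g/m^2)

0.940 kPa/(g/m^2)


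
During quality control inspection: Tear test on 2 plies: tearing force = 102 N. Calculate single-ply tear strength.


Formula: Per-ply strength = Total force / Number of plies
Per-ply = 102 N / 2
Per-ply = 51 N

51 N


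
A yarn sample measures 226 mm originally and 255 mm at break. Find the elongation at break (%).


Formula: Elongation (%) = ((L_break - L0) / L0) * 100
Step 1: Extension = 255 - 226 = 29 mm
Step 2: Elongation = (29 / 226) * 100
Step 3: Elongation = 0.128319 * 100 = 12.8319% ≈ 12.8%

12.8%


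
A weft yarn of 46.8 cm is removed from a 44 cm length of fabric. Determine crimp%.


Formula: Crimp% = ((L_yarn - L_fabric) / L_fabric) * 100
Step 1: Extension = 46.8 - 44 = 2.8 cm
Step 2: Crimp% = (2.8 / 44) * 100
Step 3: Crimp% = 0.063636 * 100 = 6.3636% ≈ 6.4%

6.4%


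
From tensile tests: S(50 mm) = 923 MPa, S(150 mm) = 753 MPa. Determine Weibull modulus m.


Formula: m = ln(L1/L2) / ln(S2/S1)
Step 1: ln(L1/L2) = ln(50/150) = -1.09861
Step 2: S2/S1 = 753/923 = 0.81582
Step 3: ln(S2/S1) = ln(0.81582) = -0.20356
Step 4: m = -1.09861 / -0.20356 = 5.40

5.40 (Weibull m)


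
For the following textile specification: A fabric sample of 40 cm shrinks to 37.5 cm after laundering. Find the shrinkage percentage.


Formula: Shrinkage% = ((L_before - L_after) / L_before) * 100
Step 1: Shrinkage = 40 - 37.5 = 2.5 cm
Step 2: Shrinkage% = (2.5 / 40) * 100
Step 3: Shrinkage% = 0.0625 * 100 = 6.25% ≈ 6.3%

6.3%


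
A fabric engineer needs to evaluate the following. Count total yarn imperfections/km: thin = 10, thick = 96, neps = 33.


Formula: Total = thin places + thick places + neps
Total = 10 + 96 + 33
Total = 139 imperfections/km

139 imperfections/km


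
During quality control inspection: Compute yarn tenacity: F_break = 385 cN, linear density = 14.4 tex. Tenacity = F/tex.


Formula: Tenacity = Breaking force / Linear density
Tenacity = 385 cN / 14.4 tex
Tenacity = 26.74 cN/tex

26.74 cN/tex


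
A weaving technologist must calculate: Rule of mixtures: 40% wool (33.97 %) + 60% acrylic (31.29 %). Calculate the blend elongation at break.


Formula: Blend property = (fraction_A * property_A) + (fraction_B * property_B)
Step 1: Contribution A = 40/100 * 33.97 % = 13.588 %
Step 2: Contribution B = 60/100 * 31.29 % = 18.774 %
Step 3: Blend elongation at break = 13.588 + 18.774 = 32.362 %

32.362 %


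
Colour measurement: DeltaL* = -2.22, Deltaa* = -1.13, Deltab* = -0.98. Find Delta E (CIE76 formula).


Formula: Delta E = sqrt(dL*^2 + da*^2 + db*^2)
Step 1: dL*^2 = (-2.22)^2 = 4.9284
Step 2: da*^2 = (-1.13)^2 = 1.2769
Step 3: db*^2 = (-0.98)^2 = 0.9604
Step 4: Sum = 4.9284 + 1.2769 + 0.9604 = 7.1657
Step 5: Delta E = sqrt(7.1657) = 2.68

2.68 Delta E


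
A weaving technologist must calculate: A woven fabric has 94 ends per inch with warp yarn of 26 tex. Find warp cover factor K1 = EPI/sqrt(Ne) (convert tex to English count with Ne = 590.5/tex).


Formula: K1 = EPI / sqrt(Ne), with Ne = 590.5 / tex_warp
Step 1: Ne = 590.5 / 26 = 22.712
Step 2: sqrt(Ne) = sqrt(22.712) = 4.7657
Step 3: K1 = 94 / 4.7657 = 19.7

19.7


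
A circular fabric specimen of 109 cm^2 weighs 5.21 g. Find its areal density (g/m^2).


Formula: GSM = mass_g / area_m2
Step 1: Convert area: 109 cm^2 = 109 / 10000 = 0.0109 m^2
Step 2: GSM = 5.21 g / 0.0109 m^2 = 478.0 g/m^2

478.0 g/m^2


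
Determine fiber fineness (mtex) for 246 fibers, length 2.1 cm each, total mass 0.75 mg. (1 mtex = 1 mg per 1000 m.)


Formula: fineness (mtex) = mass (mg) / total length (km) = (mass_mg / total_length_m) * 1000
Step 1: Convert fiber length: 2.1 cm = 0.021 m
Step 2: Total fiber length = 246 * 0.021 = 5.166 m
Step 3: Linear density = 0.75 mg / 5.166 m = 0.1452 mg/m
Step 4: fineness = 0.1452 * 1000 = 145.2 mtex

145.2 mtex


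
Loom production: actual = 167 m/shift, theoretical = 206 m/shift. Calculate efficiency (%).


Formula: Efficiency% = (Actual output / Theoretical output) * 100
Efficiency% = (167 / 206) * 100
Efficiency% = 0.81068 * 100 = 81.068% ≈ 81.1%

81.1%


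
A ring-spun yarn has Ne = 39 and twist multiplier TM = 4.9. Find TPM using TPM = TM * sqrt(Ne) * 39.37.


Formula: TPM = TM * sqrt(Ne) * 39.37
Step 1: sqrt(Ne) = sqrt(39) = 6.245
Step 2: TM * sqrt(Ne) = 4.9 * 6.245 = 30.6005
Step 3: TPM = 30.6005 * 39.37 = 1205 twists/m

1205 twists/m


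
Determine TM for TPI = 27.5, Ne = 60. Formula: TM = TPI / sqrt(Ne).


Formula: TM = TPI / sqrt(Ne)
Step 1: sqrt(Ne) = sqrt(60) = 7.746
Step 2: TM = 27.5 / 7.746 = 3.55

3.55 TM


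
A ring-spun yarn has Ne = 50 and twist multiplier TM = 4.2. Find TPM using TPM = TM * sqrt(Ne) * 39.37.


Formula: TPM = TM * sqrt(Ne) * 39.37
Step 1: sqrt(Ne) = sqrt(50) = 7.0711
Step 2: TM * sqrt(Ne) = 4.2 * 7.0711 = 29.6986
Step 3: TPM = 29.6986 * 39.37 = 1169 twists/m

1169 twists/m


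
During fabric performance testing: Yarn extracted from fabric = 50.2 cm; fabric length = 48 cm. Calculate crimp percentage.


Formula: Crimp% = ((L_yarn - L_fabric) / L_fabric) * 100
Step 1: Extension = 50.2 - 48 = 2.2 cm
Step 2: Crimp% = (2.2 / 48) * 100
Step 3: Crimp% = 0.045833 * 100 = 4.5833% ≈ 4.6%

4.6%


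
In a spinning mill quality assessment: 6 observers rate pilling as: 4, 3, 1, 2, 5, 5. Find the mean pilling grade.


Formula: Mean = sum / count
Sum = 4 + 3 + 1 + 2 + 5 + 5 = 20
Mean = 20 / 6 = 3.3

3.3


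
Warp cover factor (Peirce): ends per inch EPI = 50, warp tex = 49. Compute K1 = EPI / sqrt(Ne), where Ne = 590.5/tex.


Formula: K1 = EPI / sqrt(Ne), with Ne = 590.5 / tex_warp
Step 1: Ne = 590.5 / 49 = 12.051
Step 2: sqrt(Ne) = sqrt(12.051) = 3.4715
Step 3: K1 = 50 / 3.4715 = 14.4

14.4


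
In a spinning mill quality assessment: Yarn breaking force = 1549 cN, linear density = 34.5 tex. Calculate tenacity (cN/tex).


Formula: Tenacity = Breaking force / Linear density
Tenacity = 1549 cN / 34.5 tex
Tenacity = 44.90 cN/tex

44.90 cN/tex


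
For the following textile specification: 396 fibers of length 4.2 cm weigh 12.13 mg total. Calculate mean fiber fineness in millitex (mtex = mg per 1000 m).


Formula: fineness (mtex) = mass (mg) / total length (km) = (mass_mg / total_length_m) * 1000
Step 1: Convert fiber length: 4.2 cm = 0.042 m
Step 2: Total fiber length = 396 * 0.042 = 16.632 m
Step 3: Linear density = 12.13 mg / 16.632 m = 0.7293 mg/m
Step 4: fineness = 0.7293 * 1000 = 729.3 mtex

729.3 mtex


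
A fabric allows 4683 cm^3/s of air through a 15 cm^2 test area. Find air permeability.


Formula: Air Permeability = Airflow / Test Area
AP = 4683 cm^3/s / 15 cm^2
AP = 312.2 cm^3/s/cm^2

312.2 cm^3/s/cm^2


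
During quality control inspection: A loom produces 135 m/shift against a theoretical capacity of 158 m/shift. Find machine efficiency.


Formula: Efficiency% = (Actual output / Theoretical output) * 100
Efficiency% = (135 / 158) * 100
Efficiency% = 0.85443 * 100 = 85.443% ≈ 85.4%

85.4%


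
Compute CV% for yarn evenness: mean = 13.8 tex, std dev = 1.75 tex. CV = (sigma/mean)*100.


Formula: CV% = (standard deviation / mean) * 100
Step 1: Ratio = 1.75 / 13.8 = 0.126812
Step 2: CV% = 0.126812 * 100 = 12.6812% ≈ 12.7%

12.7%


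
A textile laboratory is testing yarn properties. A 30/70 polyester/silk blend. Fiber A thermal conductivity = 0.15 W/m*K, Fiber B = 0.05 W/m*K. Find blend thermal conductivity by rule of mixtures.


Formula: Blend property = (fraction_A * property_A) + (fraction_B * property_B)
Step 1: Contribution A = 30/100 * 0.15 W/m*K = 0.045 W/m*K
Step 2: Contribution B = 70/100 * 0.05 W/m*K = 0.035 W/m*K
Step 3: Blend thermal conductivity = 0.045 + 0.035 = 0.08 W/m*K

0.08 W/m*K


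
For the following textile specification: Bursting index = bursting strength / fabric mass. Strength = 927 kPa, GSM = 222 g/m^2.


Formula: Bursting Index = Bursting Strength / Fabric GSM
BI = 927 kPa / 222 g/m^2
BI = 4.176 kPa/(g/m^2)

4.176 kPa/(g/m^2)


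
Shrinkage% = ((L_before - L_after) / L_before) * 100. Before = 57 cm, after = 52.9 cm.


Formula: Shrinkage% = ((L_before - L_after) / L_before) * 100
Step 1: Shrinkage = 57 - 52.9 = 4.1 cm
Step 2: Shrinkage% = (4.1 / 57) * 100
Step 3: Shrinkage% = 0.07193 * 100 = 7.193% ≈ 7.2%

7.2%


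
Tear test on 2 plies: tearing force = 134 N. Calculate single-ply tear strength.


Formula: Per-ply strength = Total force / Number of plies
Per-ply = 134 N / 2
Per-ply = 67 N

67 N


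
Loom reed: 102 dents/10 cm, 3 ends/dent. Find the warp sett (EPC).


Formula: EPC = (dents per 10 cm * ends per dent) / 10
Step 1: Total ends per 10 cm = 102 * 3 = 306
Step 2: EPC = 306 / 10 = 30.6 ends/cm

30.6 ends/cm


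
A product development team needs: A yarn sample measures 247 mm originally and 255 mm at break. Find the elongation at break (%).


Formula: Elongation (%) = ((L_break - L0) / L0) * 100
Step 1: Extension = 255 - 247 = 8 mm
Step 2: Elongation = (8 / 247) * 100
Step 3: Elongation = 0.032389 * 100 = 3.2389% ≈ 3.2%

3.2%


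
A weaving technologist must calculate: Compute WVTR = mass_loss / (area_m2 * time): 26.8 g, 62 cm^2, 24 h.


Formula: WVTR = mass_loss / (area * time)
Step 1: Convert area: 62 cm^2 = 0.0062 m^2
Step 2: WVTR = 26.8 g / (0.0062 m^2 * 24 h)
Step 3: WVTR = 26.8 / 0.1488 = 180.1 g/m^2/h

180.1 g/m^2/h
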